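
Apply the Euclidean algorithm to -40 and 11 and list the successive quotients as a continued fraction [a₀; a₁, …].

[-4; 2, 1, 3]

Run the Euclidean algorithm, recording each quotient:
-40 ÷ 11 → quotient -4, remainder 4
11 ÷ 4 → quotient 2, remainder 3
4 ÷ 3 → quotient 1, remainder 1
3 ÷ 1 → quotient 3, remainder 0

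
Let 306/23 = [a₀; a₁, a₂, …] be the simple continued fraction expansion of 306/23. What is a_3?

⌊306/23⌋ = 13, remainder 7
⌊23/7⌋ = 3, remainder 2
⌊7/2⌋ = 3, remainder 1
⌊2/1⌋ = 2, remainder 0

2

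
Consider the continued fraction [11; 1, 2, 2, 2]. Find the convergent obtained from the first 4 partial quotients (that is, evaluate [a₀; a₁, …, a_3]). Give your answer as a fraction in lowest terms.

82/7

Use the convergent recurrence hₖ = aₖ·hₖ₋₁ + hₖ₋₂ (and likewise for the denominators kₖ):
a_0 = 11: 11/1
a_1 = 1: 12/1
a_2 = 2: 35/3
a_3 = 2: 82/7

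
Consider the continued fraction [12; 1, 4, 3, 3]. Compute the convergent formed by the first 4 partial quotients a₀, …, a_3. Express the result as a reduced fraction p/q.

205/16

Start with 3.
4 + 1/(3/1) = 4 + 1/3 = 13/3
1 + 1/(13/3) = 1 + 3/13 = 16/13
12 + 1/(16/13) = 12 + 13/16 = 205/16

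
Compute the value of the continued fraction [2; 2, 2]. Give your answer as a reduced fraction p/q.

a_0 = 2: 2/1
a_1 = 2: 5/2
a_2 = 2: 12/5

12/5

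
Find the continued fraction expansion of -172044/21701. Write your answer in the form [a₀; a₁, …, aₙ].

[-8; 13, 1, 7, 48, 1, 3]

Apply division with remainder until the remainder is 0:
-172044 ÷ 21701 → quotient -8, remainder 1564
21701 ÷ 1564 → quotient 13, remainder 1369
1564 ÷ 1369 → quotient 1, remainder 195
1369 ÷ 195 → quotient 7, remainder 4
195 ÷ 4 → quotient 48, remainder 3
4 ÷ 3 → quotient 1, remainder 1
3 ÷ 1 → quotient 3, remainder 0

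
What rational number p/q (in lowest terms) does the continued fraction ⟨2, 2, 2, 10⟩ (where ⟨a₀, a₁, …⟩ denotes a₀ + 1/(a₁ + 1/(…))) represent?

125/52

Start with 10.
2 + 1/(10/1) = 2 + 1/10 = 21/10
2 + 1/(21/10) = 2 + 10/21 = 52/21
2 + 1/(52/21) = 2 + 21/52 = 125/52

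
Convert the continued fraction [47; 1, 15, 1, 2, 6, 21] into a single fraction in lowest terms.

Work from the innermost term outward:
Start with 21.
6 + 1/(21/1) = 6 + 1/21 = 127/21
2 + 1/(127/21) = 2 + 21/127 = 275/127
1 + 1/(275/127) = 1 + 127/275 = 402/275
15 + 1/(402/275) = 15 + 275/402 = 6305/402
1 + 1/(6305/402) = 1 + 402/6305 = 6707/6305
47 + 1/(6707/6305) = 47 + 6305/6707 = 321534/6707

321534/6707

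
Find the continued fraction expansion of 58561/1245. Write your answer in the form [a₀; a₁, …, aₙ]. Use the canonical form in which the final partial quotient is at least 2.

58561 = 47·1245 + 46, so a_0 = 47
1245 = 27·46 + 3, so a_1 = 27
46 = 15·3 + 1, so a_2 = 15
3 = 3·1 + 0, so a_3 = 3

[47; 27, 15, 3]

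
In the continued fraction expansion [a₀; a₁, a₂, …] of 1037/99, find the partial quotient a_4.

1037 = 10·99 + 47, so a_0 = 10
99 = 2·47 + 5, so a_1 = 2
47 = 9·5 + 2, so a_2 = 9
5 = 2·2 + 1, so a_3 = 2
2 = 2·1 + 0, so a_4 = 2

2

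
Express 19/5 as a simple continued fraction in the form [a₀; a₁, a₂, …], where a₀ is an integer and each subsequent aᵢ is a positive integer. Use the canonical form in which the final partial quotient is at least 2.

19 = 3·5 + 4, so a_0 = 3
5 = 1·4 + 1, so a_1 = 1
4 = 4·1 + 0, so a_2 = 4

[3; 1, 4]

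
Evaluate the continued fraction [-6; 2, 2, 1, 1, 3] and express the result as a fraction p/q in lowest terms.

-240/43

a_0 = -6: -6/1
a_1 = 2: -11/2
a_2 = 2: -28/5
a_3 = 1: -39/7
a_4 = 1: -67/12
a_5 = 3: -240/43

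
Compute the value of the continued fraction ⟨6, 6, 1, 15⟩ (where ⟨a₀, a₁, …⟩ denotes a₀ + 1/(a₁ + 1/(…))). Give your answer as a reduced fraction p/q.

682/111

Starting at the tail and folding back:
Start with 15.
1 + 1/(15/1) = 1 + 1/15 = 16/15
6 + 1/(16/15) = 6 + 15/16 = 111/16
6 + 1/(111/16) = 6 + 16/111 = 682/111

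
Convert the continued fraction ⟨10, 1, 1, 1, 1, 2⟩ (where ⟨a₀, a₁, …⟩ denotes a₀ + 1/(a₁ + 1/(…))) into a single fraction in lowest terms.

138/13

a_0 = 10: 10/1
a_1 = 1: 11/1
a_2 = 1: 21/2
a_3 = 1: 32/3
a_4 = 1: 53/5
a_5 = 2: 138/13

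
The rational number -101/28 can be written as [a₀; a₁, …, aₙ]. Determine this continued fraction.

[-4; 2, 1, 1, 5]

⌊-101/28⌋ = -4, remainder 11
⌊28/11⌋ = 2, remainder 6
⌊11/6⌋ = 1, remainder 5
⌊6/5⌋ = 1, remainder 1
⌊5/1⌋ = 5, remainder 0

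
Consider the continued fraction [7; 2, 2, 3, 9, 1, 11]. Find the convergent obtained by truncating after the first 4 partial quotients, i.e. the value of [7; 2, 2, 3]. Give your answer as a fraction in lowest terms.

Starting at the tail and folding back:
Start with 3.
2 + 1/(3/1) = 2 + 1/3 = 7/3
2 + 1/(7/3) = 2 + 3/7 = 17/7
7 + 1/(17/7) = 7 + 7/17 = 126/17

126/17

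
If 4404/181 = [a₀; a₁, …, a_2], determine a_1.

4404 ÷ 181 → quotient 24, remainder 60
181 ÷ 60 → quotient 3, remainder 1

3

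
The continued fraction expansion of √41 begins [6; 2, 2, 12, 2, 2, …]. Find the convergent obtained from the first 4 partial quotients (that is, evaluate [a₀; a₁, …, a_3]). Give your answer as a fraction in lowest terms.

a_0 = 6: 6/1
a_1 = 2: 13/2
a_2 = 2: 32/5
a_3 = 12: 397/62

397/62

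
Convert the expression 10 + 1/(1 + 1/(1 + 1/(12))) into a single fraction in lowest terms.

a_0 = 10: 10/1
a_1 = 1: 11/1
a_2 = 1: 21/2
a_3 = 12: 263/25

263/25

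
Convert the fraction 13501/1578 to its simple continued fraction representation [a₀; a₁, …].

Apply division with remainder until the remainder is 0:
13501 ÷ 1578 → quotient 8, remainder 877
1578 ÷ 877 → quotient 1, remainder 701
877 ÷ 701 → quotient 1, remainder 176
701 ÷ 176 → quotient 3, remainder 173
176 ÷ 173 → quotient 1, remainder 3
173 ÷ 3 → quotient 57, remainder 2
3 ÷ 2 → quotient 1, remainder 1
2 ÷ 1 → quotient 2, remainder 0

[8; 1, 1, 3, 1, 57, 1, 2]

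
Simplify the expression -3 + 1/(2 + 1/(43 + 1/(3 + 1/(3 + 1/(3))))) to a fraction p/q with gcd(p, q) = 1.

Start with 3.
3 + 1/(3/1) = 3 + 1/3 = 10/3
3 + 1/(10/3) = 3 + 3/10 = 33/10
43 + 1/(33/10) = 43 + 10/33 = 1429/33
2 + 1/(1429/33) = 2 + 33/1429 = 2891/1429
-3 + 1/(2891/1429) = -3 + 1429/2891 = -7244/2891

-7244/2891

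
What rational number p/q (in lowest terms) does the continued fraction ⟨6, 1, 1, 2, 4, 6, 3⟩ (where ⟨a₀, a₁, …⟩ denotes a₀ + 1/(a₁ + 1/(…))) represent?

2854/433

Collapse the nested fraction from the inside out:
Start with 3.
6 + 1/(3/1) = 6 + 1/3 = 19/3
4 + 1/(19/3) = 4 + 3/19 = 79/19
2 + 1/(79/19) = 2 + 19/79 = 177/79
1 + 1/(177/79) = 1 + 79/177 = 256/177
1 + 1/(256/177) = 1 + 177/256 = 433/256
6 + 1/(433/256) = 6 + 256/433 = 2854/433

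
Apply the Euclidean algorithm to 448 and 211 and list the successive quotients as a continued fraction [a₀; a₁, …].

Run the Euclidean algorithm, recording each quotient:
448 = 2·211 + 26, so a_0 = 2
211 = 8·26 + 3, so a_1 = 8
26 = 8·3 + 2, so a_2 = 8
3 = 1·2 + 1, so a_3 = 1
2 = 2·1 + 0, so a_4 = 2

[2; 8, 8, 1, 2]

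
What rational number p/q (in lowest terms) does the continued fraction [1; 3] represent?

4/3

Build up convergents one term at a time:
a_0 = 1: 1/1
a_1 = 3: 4/3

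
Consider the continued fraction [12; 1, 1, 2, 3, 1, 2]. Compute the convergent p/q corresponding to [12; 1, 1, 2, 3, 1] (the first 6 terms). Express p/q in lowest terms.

277/22

a_0 = 12: 12/1
a_1 = 1: 13/1
a_2 = 1: 25/2
a_3 = 2: 63/5
a_4 = 3: 214/17
a_5 = 1: 277/22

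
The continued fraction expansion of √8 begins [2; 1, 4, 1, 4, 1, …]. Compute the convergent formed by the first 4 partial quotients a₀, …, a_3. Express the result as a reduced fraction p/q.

17/6

Start with 1.
4 + 1/(1/1) = 4 + 1/1 = 5/1
1 + 1/(5/1) = 1 + 1/5 = 6/5
2 + 1/(6/5) = 2 + 5/6 = 17/6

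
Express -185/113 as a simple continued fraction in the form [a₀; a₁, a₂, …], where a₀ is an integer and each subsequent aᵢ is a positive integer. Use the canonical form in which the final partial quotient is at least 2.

[-2; 2, 1, 3, 10]

Repeatedly divide and take the remainder:
⌊-185/113⌋ = -2, remainder 41
⌊113/41⌋ = 2, remainder 31
⌊41/31⌋ = 1, remainder 10
⌊31/10⌋ = 3, remainder 1
⌊10/1⌋ = 10, remainder 0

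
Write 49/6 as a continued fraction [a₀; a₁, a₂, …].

[8; 6]

⌊49/6⌋ = 8, remainder 1
⌊6/1⌋ = 6, remainder 0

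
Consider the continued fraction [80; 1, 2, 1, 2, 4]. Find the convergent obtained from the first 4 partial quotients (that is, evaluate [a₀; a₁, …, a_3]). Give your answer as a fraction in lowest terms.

Starting at the tail and folding back:
Start with 1.
2 + 1/(1/1) = 2 + 1/1 = 3/1
1 + 1/(3/1) = 1 + 1/3 = 4/3
80 + 1/(4/3) = 80 + 3/4 = 323/4

323/4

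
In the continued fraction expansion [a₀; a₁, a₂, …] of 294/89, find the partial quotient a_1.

⌊294/89⌋ = 3, remainder 27
⌊89/27⌋ = 3, remainder 8

3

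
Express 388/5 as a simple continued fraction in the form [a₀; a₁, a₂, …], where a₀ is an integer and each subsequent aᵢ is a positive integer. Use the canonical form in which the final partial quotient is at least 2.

388 = 77·5 + 3, so a_0 = 77
5 = 1·3 + 2, so a_1 = 1
3 = 1·2 + 1, so a_2 = 1
2 = 2·1 + 0, so a_3 = 2

[77; 1, 1, 2]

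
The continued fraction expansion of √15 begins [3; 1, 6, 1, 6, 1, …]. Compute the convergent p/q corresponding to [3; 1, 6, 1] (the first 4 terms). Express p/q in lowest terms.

31/8

Starting at the tail and folding back:
Start with 1.
6 + 1/(1/1) = 6 + 1/1 = 7/1
1 + 1/(7/1) = 1 + 1/7 = 8/7
3 + 1/(8/7) = 3 + 7/8 = 31/8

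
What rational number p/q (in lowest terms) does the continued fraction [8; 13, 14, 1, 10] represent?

Start with 10.
1 + 1/(10/1) = 1 + 1/10 = 11/10
14 + 1/(11/10) = 14 + 10/11 = 164/11
13 + 1/(164/11) = 13 + 11/164 = 2143/164
8 + 1/(2143/164) = 8 + 164/2143 = 17308/2143

17308/2143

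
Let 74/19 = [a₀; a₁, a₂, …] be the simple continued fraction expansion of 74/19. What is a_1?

Run the Euclidean algorithm, recording each quotient:
74 ÷ 19 → quotient 3, remainder 17
19 ÷ 17 → quotient 1, remainder 2

1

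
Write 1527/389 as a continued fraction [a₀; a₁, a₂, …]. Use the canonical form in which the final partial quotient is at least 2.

[3; 1, 12, 2, 2, 2, 2]

Apply division with remainder until the remainder is 0:
1527 ÷ 389 → quotient 3, remainder 360
389 ÷ 360 → quotient 1, remainder 29
360 ÷ 29 → quotient 12, remainder 12
29 ÷ 12 → quotient 2, remainder 5
12 ÷ 5 → quotient 2, remainder 2
5 ÷ 2 → quotient 2, remainder 1
2 ÷ 1 → quotient 2, remainder 0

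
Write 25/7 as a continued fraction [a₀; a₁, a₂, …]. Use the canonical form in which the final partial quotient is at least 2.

[3; 1, 1, 3]

25 = 3·7 + 4, so a_0 = 3
7 = 1·4 + 3, so a_1 = 1
4 = 1·3 + 1, so a_2 = 1
3 = 3·1 + 0, so a_3 = 3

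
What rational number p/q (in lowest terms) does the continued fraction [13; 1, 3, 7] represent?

a_0 = 13: 13/1
a_1 = 1: 14/1
a_2 = 3: 55/4
a_3 = 7: 399/29

399/29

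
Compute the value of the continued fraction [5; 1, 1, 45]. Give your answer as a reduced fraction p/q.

Start with 45.
1 + 1/(45/1) = 1 + 1/45 = 46/45
1 + 1/(46/45) = 1 + 45/46 = 91/46
5 + 1/(91/46) = 5 + 46/91 = 501/91

501/91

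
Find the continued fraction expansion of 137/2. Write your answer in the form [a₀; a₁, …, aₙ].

Run the Euclidean algorithm, recording each quotient:
137 = 68·2 + 1, so a_0 = 68
2 = 2·1 + 0, so a_1 = 2

[68; 2]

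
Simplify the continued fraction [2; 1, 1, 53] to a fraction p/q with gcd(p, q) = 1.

a_0 = 2: 2/1
a_1 = 1: 3/1
a_2 = 1: 5/2
a_3 = 53: 268/107

268/107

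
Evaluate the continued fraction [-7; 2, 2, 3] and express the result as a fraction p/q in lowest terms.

Use the convergent recurrence hₖ = aₖ·hₖ₋₁ + hₖ₋₂ (and likewise for the denominators kₖ):
a_0 = -7: -7/1
a_1 = 2: -13/2
a_2 = 2: -33/5
a_3 = 3: -112/17

-112/17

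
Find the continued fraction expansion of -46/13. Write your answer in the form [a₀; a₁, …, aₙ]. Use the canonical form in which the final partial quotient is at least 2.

-46 ÷ 13 → quotient -4, remainder 6
13 ÷ 6 → quotient 2, remainder 1
6 ÷ 1 → quotient 6, remainder 0

[-4; 2, 6]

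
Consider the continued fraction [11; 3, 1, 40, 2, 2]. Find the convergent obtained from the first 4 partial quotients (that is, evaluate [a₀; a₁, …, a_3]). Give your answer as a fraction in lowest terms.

Starting at the tail and folding back:
Start with 40.
1 + 1/(40/1) = 1 + 1/40 = 41/40
3 + 1/(41/40) = 3 + 40/41 = 163/41
11 + 1/(163/41) = 11 + 41/163 = 1834/163

1834/163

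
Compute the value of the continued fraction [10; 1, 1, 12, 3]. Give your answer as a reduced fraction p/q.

810/77

Start with 3.
12 + 1/(3/1) = 12 + 1/3 = 37/3
1 + 1/(37/3) = 1 + 3/37 = 40/37
1 + 1/(40/37) = 1 + 37/40 = 77/40
10 + 1/(77/40) = 10 + 40/77 = 810/77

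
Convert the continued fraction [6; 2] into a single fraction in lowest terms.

a_0 = 6: 6/1
a_1 = 2: 13/2

13/2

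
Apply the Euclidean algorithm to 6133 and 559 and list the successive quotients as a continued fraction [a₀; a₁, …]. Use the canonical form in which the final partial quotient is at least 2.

⌊6133/559⌋ = 10, remainder 543
⌊559/543⌋ = 1, remainder 16
⌊543/16⌋ = 33, remainder 15
⌊16/15⌋ = 1, remainder 1
⌊15/1⌋ = 15, remainder 0

[10; 1, 33, 1, 15]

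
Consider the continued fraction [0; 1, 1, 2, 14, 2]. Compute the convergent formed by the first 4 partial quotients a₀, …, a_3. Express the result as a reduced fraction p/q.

3/5

Work from the innermost term outward:
Start with 2.
1 + 1/(2/1) = 1 + 1/2 = 3/2
1 + 1/(3/2) = 1 + 2/3 = 5/3
0 + 1/(5/3) = 0 + 3/5 = 3/5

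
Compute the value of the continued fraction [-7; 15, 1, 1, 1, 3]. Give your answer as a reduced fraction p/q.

-1193/172

Start with 3.
1 + 1/(3/1) = 1 + 1/3 = 4/3
1 + 1/(4/3) = 1 + 3/4 = 7/4
1 + 1/(7/4) = 1 + 4/7 = 11/7
15 + 1/(11/7) = 15 + 7/11 = 172/11
-7 + 1/(172/11) = -7 + 11/172 = -1193/172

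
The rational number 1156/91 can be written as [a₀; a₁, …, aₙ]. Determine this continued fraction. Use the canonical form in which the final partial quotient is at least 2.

⌊1156/91⌋ = 12, remainder 64
⌊91/64⌋ = 1, remainder 27
⌊64/27⌋ = 2, remainder 10
⌊27/10⌋ = 2, remainder 7
⌊10/7⌋ = 1, remainder 3
⌊7/3⌋ = 2, remainder 1
⌊3/1⌋ = 3, remainder 0

[12; 1, 2, 2, 1, 2, 3]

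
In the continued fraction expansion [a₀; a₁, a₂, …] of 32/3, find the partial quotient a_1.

1

32 ÷ 3 → quotient 10, remainder 2
3 ÷ 2 → quotient 1, remainder 1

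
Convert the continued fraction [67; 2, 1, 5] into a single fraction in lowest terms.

a_0 = 67: 67/1
a_1 = 2: 135/2
a_2 = 1: 202/3
a_3 = 5: 1145/17

1145/17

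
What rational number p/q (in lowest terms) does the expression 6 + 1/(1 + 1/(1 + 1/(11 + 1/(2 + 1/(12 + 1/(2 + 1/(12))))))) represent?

101406/15551

Collapse the nested fraction from the inside out:
Start with 12.
2 + 1/(12/1) = 2 + 1/12 = 25/12
12 + 1/(25/12) = 12 + 12/25 = 312/25
2 + 1/(312/25) = 2 + 25/312 = 649/312
11 + 1/(649/312) = 11 + 312/649 = 7451/649
1 + 1/(7451/649) = 1 + 649/7451 = 8100/7451
1 + 1/(8100/7451) = 1 + 7451/8100 = 15551/8100
6 + 1/(15551/8100) = 6 + 8100/15551 = 101406/15551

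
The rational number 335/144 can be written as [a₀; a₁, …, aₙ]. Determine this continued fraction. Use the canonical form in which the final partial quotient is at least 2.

[2; 3, 15, 1, 2]

335 = 2·144 + 47, so a_0 = 2
144 = 3·47 + 3, so a_1 = 3
47 = 15·3 + 2, so a_2 = 15
3 = 1·2 + 1, so a_3 = 1
2 = 2·1 + 0, so a_4 = 2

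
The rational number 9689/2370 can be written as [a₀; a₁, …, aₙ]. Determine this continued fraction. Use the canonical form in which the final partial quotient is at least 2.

[4; 11, 2, 1, 16, 1, 3]

9689 ÷ 2370 → quotient 4, remainder 209
2370 ÷ 209 → quotient 11, remainder 71
209 ÷ 71 → quotient 2, remainder 67
71 ÷ 67 → quotient 1, remainder 4
67 ÷ 4 → quotient 16, remainder 3
4 ÷ 3 → quotient 1, remainder 1
3 ÷ 1 → quotient 3, remainder 0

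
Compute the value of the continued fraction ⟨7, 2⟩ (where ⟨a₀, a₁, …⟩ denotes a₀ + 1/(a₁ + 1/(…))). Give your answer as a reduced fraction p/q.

15/2

Start with 2.
7 + 1/(2/1) = 7 + 1/2 = 15/2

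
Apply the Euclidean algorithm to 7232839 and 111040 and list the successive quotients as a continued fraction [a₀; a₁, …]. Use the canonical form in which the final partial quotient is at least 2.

[65; 7, 3, 2, 23, 2, 45]

7232839 = 65·111040 + 15239, so a_0 = 65
111040 = 7·15239 + 4367, so a_1 = 7
15239 = 3·4367 + 2138, so a_2 = 3
4367 = 2·2138 + 91, so a_3 = 2
2138 = 23·91 + 45, so a_4 = 23
91 = 2·45 + 1, so a_5 = 2
45 = 45·1 + 0, so a_6 = 45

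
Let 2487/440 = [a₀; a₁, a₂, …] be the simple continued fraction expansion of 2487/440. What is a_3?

1

⌊2487/440⌋ = 5, remainder 287
⌊440/287⌋ = 1, remainder 153
⌊287/153⌋ = 1, remainder 134
⌊153/134⌋ = 1, remainder 19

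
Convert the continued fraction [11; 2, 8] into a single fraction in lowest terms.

195/17

a_0 = 11: 11/1
a_1 = 2: 23/2
a_2 = 8: 195/17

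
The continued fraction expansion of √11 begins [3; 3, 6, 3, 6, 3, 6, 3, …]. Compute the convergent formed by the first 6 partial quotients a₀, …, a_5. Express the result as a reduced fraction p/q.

Collapse the nested fraction from the inside out:
Start with 3.
6 + 1/(3/1) = 6 + 1/3 = 19/3
3 + 1/(19/3) = 3 + 3/19 = 60/19
6 + 1/(60/19) = 6 + 19/60 = 379/60
3 + 1/(379/60) = 3 + 60/379 = 1197/379
3 + 1/(1197/379) = 3 + 379/1197 = 3970/1197

3970/1197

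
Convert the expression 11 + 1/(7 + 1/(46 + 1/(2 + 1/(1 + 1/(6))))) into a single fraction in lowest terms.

72526/6509

Starting at the tail and folding back:
Start with 6.
1 + 1/(6/1) = 1 + 1/6 = 7/6
2 + 1/(7/6) = 2 + 6/7 = 20/7
46 + 1/(20/7) = 46 + 7/20 = 927/20
7 + 1/(927/20) = 7 + 20/927 = 6509/927
11 + 1/(6509/927) = 11 + 927/6509 = 72526/6509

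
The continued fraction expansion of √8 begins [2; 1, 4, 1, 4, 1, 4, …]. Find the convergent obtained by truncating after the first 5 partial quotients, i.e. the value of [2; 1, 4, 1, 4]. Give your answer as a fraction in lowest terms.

82/29

a_0 = 2: 2/1
a_1 = 1: 3/1
a_2 = 4: 14/5
a_3 = 1: 17/6
a_4 = 4: 82/29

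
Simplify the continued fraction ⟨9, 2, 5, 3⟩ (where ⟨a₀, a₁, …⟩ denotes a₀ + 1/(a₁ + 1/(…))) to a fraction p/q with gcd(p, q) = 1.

331/35

Collapse the nested fraction from the inside out:
Start with 3.
5 + 1/(3/1) = 5 + 1/3 = 16/3
2 + 1/(16/3) = 2 + 3/16 = 35/16
9 + 1/(35/16) = 9 + 16/35 = 331/35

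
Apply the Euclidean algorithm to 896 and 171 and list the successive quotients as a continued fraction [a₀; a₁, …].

896 = 5·171 + 41, so a_0 = 5
171 = 4·41 + 7, so a_1 = 4
41 = 5·7 + 6, so a_2 = 5
7 = 1·6 + 1, so a_3 = 1
6 = 6·1 + 0, so a_4 = 6

[5; 4, 5, 1, 6]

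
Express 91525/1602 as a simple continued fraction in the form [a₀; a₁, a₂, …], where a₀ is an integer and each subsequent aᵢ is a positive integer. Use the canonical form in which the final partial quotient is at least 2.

[57; 7, 1, 1, 2, 4, 1, 7]

⌊91525/1602⌋ = 57, remainder 211
⌊1602/211⌋ = 7, remainder 125
⌊211/125⌋ = 1, remainder 86
⌊125/86⌋ = 1, remainder 39
⌊86/39⌋ = 2, remainder 8
⌊39/8⌋ = 4, remainder 7
⌊8/7⌋ = 1, remainder 1
⌊7/1⌋ = 7, remainder 0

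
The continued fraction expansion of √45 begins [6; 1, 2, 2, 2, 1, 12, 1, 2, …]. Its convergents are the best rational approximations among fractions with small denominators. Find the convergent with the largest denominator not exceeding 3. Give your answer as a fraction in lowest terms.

List convergents until the denominator exceeds the bound:
a_0 = 6: 6/1  (≤ bound)
a_1 = 1: 7/1  (≤ bound)
a_2 = 2: 20/3  (≤ bound)
a_3 = 2: 47/7  (> 3, stop)

20/3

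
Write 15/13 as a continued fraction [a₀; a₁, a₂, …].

[1; 6, 2]

Run the Euclidean algorithm, recording each quotient:
⌊15/13⌋ = 1, remainder 2
⌊13/2⌋ = 6, remainder 1
⌊2/1⌋ = 2, remainder 0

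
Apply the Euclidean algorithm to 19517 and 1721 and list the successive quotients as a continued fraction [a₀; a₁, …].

Run the Euclidean algorithm, recording each quotient:
⌊19517/1721⌋ = 11, remainder 586
⌊1721/586⌋ = 2, remainder 549
⌊586/549⌋ = 1, remainder 37
⌊549/37⌋ = 14, remainder 31
⌊37/31⌋ = 1, remainder 6
⌊31/6⌋ = 5, remainder 1
⌊6/1⌋ = 6, remainder 0

[11; 2, 1, 14, 1, 5, 6]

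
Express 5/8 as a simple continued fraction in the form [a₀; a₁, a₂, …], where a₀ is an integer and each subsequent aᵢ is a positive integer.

⌊5/8⌋ = 0, remainder 5
⌊8/5⌋ = 1, remainder 3
⌊5/3⌋ = 1, remainder 2
⌊3/2⌋ = 1, remainder 1
⌊2/1⌋ = 2, remainder 0

[0; 1, 1, 1, 2]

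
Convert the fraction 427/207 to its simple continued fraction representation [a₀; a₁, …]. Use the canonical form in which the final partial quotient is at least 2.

[2; 15, 1, 12]

427 ÷ 207 → quotient 2, remainder 13
207 ÷ 13 → quotient 15, remainder 12
13 ÷ 12 → quotient 1, remainder 1
12 ÷ 1 → quotient 12, remainder 0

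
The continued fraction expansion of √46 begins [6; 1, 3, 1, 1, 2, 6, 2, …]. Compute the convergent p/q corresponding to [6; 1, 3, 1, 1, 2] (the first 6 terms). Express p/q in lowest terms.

156/23

a_0 = 6: 6/1
a_1 = 1: 7/1
a_2 = 3: 27/4
a_3 = 1: 34/5
a_4 = 1: 61/9
a_5 = 2: 156/23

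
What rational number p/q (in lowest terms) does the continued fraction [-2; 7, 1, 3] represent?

-58/31

Use the convergent recurrence hₖ = aₖ·hₖ₋₁ + hₖ₋₂ (and likewise for the denominators kₖ):
a_0 = -2: -2/1
a_1 = 7: -13/7
a_2 = 1: -15/8
a_3 = 3: -58/31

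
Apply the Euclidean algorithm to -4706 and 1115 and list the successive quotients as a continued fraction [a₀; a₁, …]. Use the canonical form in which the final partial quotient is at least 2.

[-5; 1, 3, 1, 1, 7, 5, 3]

-4706 ÷ 1115 → quotient -5, remainder 869
1115 ÷ 869 → quotient 1, remainder 246
869 ÷ 246 → quotient 3, remainder 131
246 ÷ 131 → quotient 1, remainder 115
131 ÷ 115 → quotient 1, remainder 16
115 ÷ 16 → quotient 7, remainder 3
16 ÷ 3 → quotient 5, remainder 1
3 ÷ 1 → quotient 3, remainder 0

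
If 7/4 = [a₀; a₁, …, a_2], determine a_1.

7 = 1·4 + 3, so a_0 = 1
4 = 1·3 + 1, so a_1 = 1

1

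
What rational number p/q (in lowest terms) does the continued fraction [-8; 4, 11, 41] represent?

Start with 41.
11 + 1/(41/1) = 11 + 1/41 = 452/41
4 + 1/(452/41) = 4 + 41/452 = 1849/452
-8 + 1/(1849/452) = -8 + 452/1849 = -14340/1849

-14340/1849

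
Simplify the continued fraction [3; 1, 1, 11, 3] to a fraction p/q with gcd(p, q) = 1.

250/71

Use the convergent recurrence hₖ = aₖ·hₖ₋₁ + hₖ₋₂ (and likewise for the denominators kₖ):
a_0 = 3: 3/1
a_1 = 1: 4/1
a_2 = 1: 7/2
a_3 = 11: 81/23
a_4 = 3: 250/71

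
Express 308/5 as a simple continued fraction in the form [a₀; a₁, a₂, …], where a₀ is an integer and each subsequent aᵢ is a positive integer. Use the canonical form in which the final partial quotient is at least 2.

Repeatedly divide and take the remainder:
308 = 61·5 + 3, so a_0 = 61
5 = 1·3 + 2, so a_1 = 1
3 = 1·2 + 1, so a_2 = 1
2 = 2·1 + 0, so a_3 = 2

[61; 1, 1, 2]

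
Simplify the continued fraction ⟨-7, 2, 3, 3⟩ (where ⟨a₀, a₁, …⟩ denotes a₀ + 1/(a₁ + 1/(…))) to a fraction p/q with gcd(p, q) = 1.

-151/23

Start with 3.
3 + 1/(3/1) = 3 + 1/3 = 10/3
2 + 1/(10/3) = 2 + 3/10 = 23/10
-7 + 1/(23/10) = -7 + 10/23 = -151/23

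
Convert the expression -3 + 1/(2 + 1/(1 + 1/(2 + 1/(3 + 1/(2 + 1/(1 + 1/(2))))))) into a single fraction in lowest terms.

-631/240

a_0 = -3: -3/1
a_1 = 2: -5/2
a_2 = 1: -8/3
a_3 = 2: -21/8
a_4 = 3: -71/27
a_5 = 2: -163/62
a_6 = 1: -234/89
a_7 = 2: -631/240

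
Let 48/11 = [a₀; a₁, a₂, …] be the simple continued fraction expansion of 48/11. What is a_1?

Apply division with remainder until the remainder is 0:
⌊48/11⌋ = 4, remainder 4
⌊11/4⌋ = 2, remainder 3

2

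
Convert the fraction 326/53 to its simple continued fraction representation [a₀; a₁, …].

Run the Euclidean algorithm, recording each quotient:
326 = 6·53 + 8, so a_0 = 6
53 = 6·8 + 5, so a_1 = 6
8 = 1·5 + 3, so a_2 = 1
5 = 1·3 + 2, so a_3 = 1
3 = 1·2 + 1, so a_4 = 1
2 = 2·1 + 0, so a_5 = 2

[6; 6, 1, 1, 1, 2]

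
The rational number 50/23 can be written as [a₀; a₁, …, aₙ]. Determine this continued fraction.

[2; 5, 1, 3]

⌊50/23⌋ = 2, remainder 4
⌊23/4⌋ = 5, remainder 3
⌊4/3⌋ = 1, remainder 1
⌊3/1⌋ = 3, remainder 0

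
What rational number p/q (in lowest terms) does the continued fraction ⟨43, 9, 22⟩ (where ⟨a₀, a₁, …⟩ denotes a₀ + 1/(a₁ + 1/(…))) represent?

Work from the innermost term outward:
Start with 22.
9 + 1/(22/1) = 9 + 1/22 = 199/22
43 + 1/(199/22) = 43 + 22/199 = 8579/199

8579/199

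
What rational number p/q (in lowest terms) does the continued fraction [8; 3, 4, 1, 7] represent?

1039/125

a_0 = 8: 8/1
a_1 = 3: 25/3
a_2 = 4: 108/13
a_3 = 1: 133/16
a_4 = 7: 1039/125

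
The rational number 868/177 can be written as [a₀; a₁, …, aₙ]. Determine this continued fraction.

Run the Euclidean algorithm, recording each quotient:
868 = 4·177 + 160, so a_0 = 4
177 = 1·160 + 17, so a_1 = 1
160 = 9·17 + 7, so a_2 = 9
17 = 2·7 + 3, so a_3 = 2
7 = 2·3 + 1, so a_4 = 2
3 = 3·1 + 0, so a_5 = 3

[4; 1, 9, 2, 2, 3]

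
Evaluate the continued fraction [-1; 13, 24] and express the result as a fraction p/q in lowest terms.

-289/313

Compute successive convergents:
a_0 = -1: -1/1
a_1 = 13: -12/13
a_2 = 24: -289/313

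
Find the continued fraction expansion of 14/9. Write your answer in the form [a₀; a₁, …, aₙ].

[1; 1, 1, 4]

Apply division with remainder until the remainder is 0:
14 = 1·9 + 5, so a_0 = 1
9 = 1·5 + 4, so a_1 = 1
5 = 1·4 + 1, so a_2 = 1
4 = 4·1 + 0, so a_3 = 4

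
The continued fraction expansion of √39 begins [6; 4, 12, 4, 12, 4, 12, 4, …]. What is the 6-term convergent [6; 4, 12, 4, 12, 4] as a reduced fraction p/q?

Compute successive convergents:
a_0 = 6: 6/1
a_1 = 4: 25/4
a_2 = 12: 306/49
a_3 = 4: 1249/200
a_4 = 12: 15294/2449
a_5 = 4: 62425/9996

62425/9996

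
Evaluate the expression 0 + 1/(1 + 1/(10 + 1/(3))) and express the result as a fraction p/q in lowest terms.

a_0 = 0: 0/1
a_1 = 1: 1/1
a_2 = 10: 10/11
a_3 = 3: 31/34

31/34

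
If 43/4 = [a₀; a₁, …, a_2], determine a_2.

3

⌊43/4⌋ = 10, remainder 3
⌊4/3⌋ = 1, remainder 1
⌊3/1⌋ = 3, remainder 0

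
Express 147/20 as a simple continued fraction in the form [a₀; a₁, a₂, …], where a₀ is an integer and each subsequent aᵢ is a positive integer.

⌊147/20⌋ = 7, remainder 7
⌊20/7⌋ = 2, remainder 6
⌊7/6⌋ = 1, remainder 1
⌊6/1⌋ = 6, remainder 0

[7; 2, 1, 6]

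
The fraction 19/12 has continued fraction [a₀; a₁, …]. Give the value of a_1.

1

Run the Euclidean algorithm, recording each quotient:
⌊19/12⌋ = 1, remainder 7
⌊12/7⌋ = 1, remainder 5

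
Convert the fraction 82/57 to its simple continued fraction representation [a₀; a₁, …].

[1; 2, 3, 1, 1, 3]

Run the Euclidean algorithm, recording each quotient:
82 ÷ 57 → quotient 1, remainder 25
57 ÷ 25 → quotient 2, remainder 7
25 ÷ 7 → quotient 3, remainder 4
7 ÷ 4 → quotient 1, remainder 3
4 ÷ 3 → quotient 1, remainder 1
3 ÷ 1 → quotient 3, remainder 0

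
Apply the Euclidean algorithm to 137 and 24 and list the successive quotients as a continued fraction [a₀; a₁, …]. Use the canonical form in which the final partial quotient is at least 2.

[5; 1, 2, 2, 3]

137 = 5·24 + 17, so a_0 = 5
24 = 1·17 + 7, so a_1 = 1
17 = 2·7 + 3, so a_2 = 2
7 = 2·3 + 1, so a_3 = 2
3 = 3·1 + 0, so a_4 = 3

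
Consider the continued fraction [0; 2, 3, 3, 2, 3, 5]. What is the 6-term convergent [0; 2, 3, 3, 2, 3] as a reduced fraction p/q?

79/182

Start with 3.
2 + 1/(3/1) = 2 + 1/3 = 7/3
3 + 1/(7/3) = 3 + 3/7 = 24/7
3 + 1/(24/7) = 3 + 7/24 = 79/24
2 + 1/(79/24) = 2 + 24/79 = 182/79
0 + 1/(182/79) = 0 + 79/182 = 79/182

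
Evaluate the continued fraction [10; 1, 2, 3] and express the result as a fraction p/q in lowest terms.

107/10

a_0 = 10: 10/1
a_1 = 1: 11/1
a_2 = 2: 32/3
a_3 = 3: 107/10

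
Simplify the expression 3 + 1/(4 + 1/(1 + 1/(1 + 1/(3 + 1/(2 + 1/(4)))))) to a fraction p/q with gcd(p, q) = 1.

Use the convergent recurrence hₖ = aₖ·hₖ₋₁ + hₖ₋₂ (and likewise for the denominators kₖ):
a_0 = 3: 3/1
a_1 = 4: 13/4
a_2 = 1: 16/5
a_3 = 1: 29/9
a_4 = 3: 103/32
a_5 = 2: 235/73
a_6 = 4: 1043/324

1043/324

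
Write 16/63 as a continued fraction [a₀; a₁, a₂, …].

[0; 3, 1, 15]

16 ÷ 63 → quotient 0, remainder 16
63 ÷ 16 → quotient 3, remainder 15
16 ÷ 15 → quotient 1, remainder 1
15 ÷ 1 → quotient 15, remainder 0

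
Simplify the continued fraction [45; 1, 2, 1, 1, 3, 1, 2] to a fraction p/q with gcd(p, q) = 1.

4069/89

Collapse the nested fraction from the inside out:
Start with 2.
1 + 1/(2/1) = 1 + 1/2 = 3/2
3 + 1/(3/2) = 3 + 2/3 = 11/3
1 + 1/(11/3) = 1 + 3/11 = 14/11
1 + 1/(14/11) = 1 + 11/14 = 25/14
2 + 1/(25/14) = 2 + 14/25 = 64/25
1 + 1/(64/25) = 1 + 25/64 = 89/64
45 + 1/(89/64) = 45 + 64/89 = 4069/89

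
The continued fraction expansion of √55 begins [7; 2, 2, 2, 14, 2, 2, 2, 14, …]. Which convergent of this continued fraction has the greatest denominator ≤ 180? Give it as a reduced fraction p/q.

1283/173

a_0 = 7: 7/1  (≤ bound)
a_1 = 2: 15/2  (≤ bound)
a_2 = 2: 37/5  (≤ bound)
a_3 = 2: 89/12  (≤ bound)
a_4 = 14: 1283/173  (≤ bound)
a_5 = 2: 2655/358  (> 180, stop)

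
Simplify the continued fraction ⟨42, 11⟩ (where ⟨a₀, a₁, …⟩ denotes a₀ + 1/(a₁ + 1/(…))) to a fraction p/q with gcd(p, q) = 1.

463/11

a_0 = 42: 42/1
a_1 = 11: 463/11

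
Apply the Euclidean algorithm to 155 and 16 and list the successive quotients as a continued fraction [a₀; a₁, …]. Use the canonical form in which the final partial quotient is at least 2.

Apply division with remainder until the remainder is 0:
155 = 9·16 + 11, so a_0 = 9
16 = 1·11 + 5, so a_1 = 1
11 = 2·5 + 1, so a_2 = 2
5 = 5·1 + 0, so a_3 = 5

[9; 1, 2, 5]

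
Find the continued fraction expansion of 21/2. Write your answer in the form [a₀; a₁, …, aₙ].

21 = 10·2 + 1, so a_0 = 10
2 = 2·1 + 0, so a_1 = 2

[10; 2]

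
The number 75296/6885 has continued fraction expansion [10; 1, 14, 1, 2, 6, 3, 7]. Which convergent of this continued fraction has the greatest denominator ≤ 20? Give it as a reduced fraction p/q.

175/16

a_0 = 10: 10/1  (≤ bound)
a_1 = 1: 11/1  (≤ bound)
a_2 = 14: 164/15  (≤ bound)
a_3 = 1: 175/16  (≤ bound)
a_4 = 2: 514/47  (> 20, stop)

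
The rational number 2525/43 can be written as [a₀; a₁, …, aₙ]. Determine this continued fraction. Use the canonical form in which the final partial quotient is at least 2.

2525 ÷ 43 → quotient 58, remainder 31
43 ÷ 31 → quotient 1, remainder 12
31 ÷ 12 → quotient 2, remainder 7
12 ÷ 7 → quotient 1, remainder 5
7 ÷ 5 → quotient 1, remainder 2
5 ÷ 2 → quotient 2, remainder 1
2 ÷ 1 → quotient 2, remainder 0

[58; 1, 2, 1, 1, 2, 2]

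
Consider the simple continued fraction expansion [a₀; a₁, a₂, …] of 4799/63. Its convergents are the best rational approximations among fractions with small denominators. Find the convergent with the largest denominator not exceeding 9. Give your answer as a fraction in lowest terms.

a_0 = 76: 76/1  (≤ bound)
a_1 = 5: 381/5  (≤ bound)
a_2 = 1: 457/6  (≤ bound)
a_3 = 2: 1295/17  (> 9, stop)

457/6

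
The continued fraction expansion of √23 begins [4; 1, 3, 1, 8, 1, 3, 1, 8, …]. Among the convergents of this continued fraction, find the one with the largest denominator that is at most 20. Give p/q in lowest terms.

24/5

List convergents until the denominator exceeds the bound:
a_0 = 4: 4/1  (≤ bound)
a_1 = 1: 5/1  (≤ bound)
a_2 = 3: 19/4  (≤ bound)
a_3 = 1: 24/5  (≤ bound)
a_4 = 8: 211/44  (> 20, stop)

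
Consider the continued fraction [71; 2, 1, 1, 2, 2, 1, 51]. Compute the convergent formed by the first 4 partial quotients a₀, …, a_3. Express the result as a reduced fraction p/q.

357/5

Starting at the tail and folding back:
Start with 1.
1 + 1/(1/1) = 1 + 1/1 = 2/1
2 + 1/(2/1) = 2 + 1/2 = 5/2
71 + 1/(5/2) = 71 + 2/5 = 357/5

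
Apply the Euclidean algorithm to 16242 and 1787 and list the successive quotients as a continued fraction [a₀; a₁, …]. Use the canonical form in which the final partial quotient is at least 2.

[9; 11, 4, 5, 2, 3]

16242 ÷ 1787 → quotient 9, remainder 159
1787 ÷ 159 → quotient 11, remainder 38
159 ÷ 38 → quotient 4, remainder 7
38 ÷ 7 → quotient 5, remainder 3
7 ÷ 3 → quotient 2, remainder 1
3 ÷ 1 → quotient 3, remainder 0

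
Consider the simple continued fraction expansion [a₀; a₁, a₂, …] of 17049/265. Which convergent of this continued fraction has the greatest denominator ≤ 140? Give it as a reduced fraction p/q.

8428/131

a_0 = 64: 64/1  (≤ bound)
a_1 = 2: 129/2  (≤ bound)
a_2 = 1: 193/3  (≤ bound)
a_3 = 43: 8428/131  (≤ bound)
a_4 = 2: 17049/265  (> 140, stop)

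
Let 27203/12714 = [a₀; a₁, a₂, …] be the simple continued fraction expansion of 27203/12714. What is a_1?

7

27203 ÷ 12714 → quotient 2, remainder 1775
12714 ÷ 1775 → quotient 7, remainder 289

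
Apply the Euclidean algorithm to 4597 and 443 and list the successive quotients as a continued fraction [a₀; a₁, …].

[10; 2, 1, 1, 1, 7, 3, 2]

4597 ÷ 443 → quotient 10, remainder 167
443 ÷ 167 → quotient 2, remainder 109
167 ÷ 109 → quotient 1, remainder 58
109 ÷ 58 → quotient 1, remainder 51
58 ÷ 51 → quotient 1, remainder 7
51 ÷ 7 → quotient 7, remainder 2
7 ÷ 2 → quotient 3, remainder 1
2 ÷ 1 → quotient 2, remainder 0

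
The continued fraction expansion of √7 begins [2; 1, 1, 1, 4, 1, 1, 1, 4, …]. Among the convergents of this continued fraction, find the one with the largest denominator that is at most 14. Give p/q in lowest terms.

37/14

List convergents until the denominator exceeds the bound:
a_0 = 2: 2/1  (≤ bound)
a_1 = 1: 3/1  (≤ bound)
a_2 = 1: 5/2  (≤ bound)
a_3 = 1: 8/3  (≤ bound)
a_4 = 4: 37/14  (≤ bound)
a_5 = 1: 45/17  (> 14, stop)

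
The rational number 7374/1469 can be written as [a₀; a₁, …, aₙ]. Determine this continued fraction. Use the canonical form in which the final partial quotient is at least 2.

⌊7374/1469⌋ = 5, remainder 29
⌊1469/29⌋ = 50, remainder 19
⌊29/19⌋ = 1, remainder 10
⌊19/10⌋ = 1, remainder 9
⌊10/9⌋ = 1, remainder 1
⌊9/1⌋ = 9, remainder 0

[5; 50, 1, 1, 1, 9]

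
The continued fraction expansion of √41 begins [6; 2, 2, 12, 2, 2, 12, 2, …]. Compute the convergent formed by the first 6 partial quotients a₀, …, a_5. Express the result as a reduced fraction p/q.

2049/320

a_0 = 6: 6/1
a_1 = 2: 13/2
a_2 = 2: 32/5
a_3 = 12: 397/62
a_4 = 2: 826/129
a_5 = 2: 2049/320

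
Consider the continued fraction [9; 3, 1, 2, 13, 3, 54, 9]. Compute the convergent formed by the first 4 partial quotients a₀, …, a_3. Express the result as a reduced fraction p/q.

102/11

Starting at the tail and folding back:
Start with 2.
1 + 1/(2/1) = 1 + 1/2 = 3/2
3 + 1/(3/2) = 3 + 2/3 = 11/3
9 + 1/(11/3) = 9 + 3/11 = 102/11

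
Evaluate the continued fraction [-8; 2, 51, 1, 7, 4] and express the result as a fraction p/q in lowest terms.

Build up convergents one term at a time:
a_0 = -8: -8/1
a_1 = 2: -15/2
a_2 = 51: -773/103
a_3 = 1: -788/105
a_4 = 7: -6289/838
a_5 = 4: -25944/3457

-25944/3457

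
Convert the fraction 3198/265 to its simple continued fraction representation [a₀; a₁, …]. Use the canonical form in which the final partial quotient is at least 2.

Apply division with remainder until the remainder is 0:
3198 = 12·265 + 18, so a_0 = 12
265 = 14·18 + 13, so a_1 = 14
18 = 1·13 + 5, so a_2 = 1
13 = 2·5 + 3, so a_3 = 2
5 = 1·3 + 2, so a_4 = 1
3 = 1·2 + 1, so a_5 = 1
2 = 2·1 + 0, so a_6 = 2

[12; 14, 1, 2, 1, 1, 2]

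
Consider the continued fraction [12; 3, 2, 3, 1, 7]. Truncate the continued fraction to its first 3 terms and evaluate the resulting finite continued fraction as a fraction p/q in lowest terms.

a_0 = 12: 12/1
a_1 = 3: 37/3
a_2 = 2: 86/7

86/7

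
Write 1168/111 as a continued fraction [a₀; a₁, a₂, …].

⌊1168/111⌋ = 10, remainder 58
⌊111/58⌋ = 1, remainder 53
⌊58/53⌋ = 1, remainder 5
⌊53/5⌋ = 10, remainder 3
⌊5/3⌋ = 1, remainder 2
⌊3/2⌋ = 1, remainder 1
⌊2/1⌋ = 2, remainder 0

[10; 1, 1, 10, 1, 1, 2]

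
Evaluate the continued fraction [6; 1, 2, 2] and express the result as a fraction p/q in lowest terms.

47/7

a_0 = 6: 6/1
a_1 = 1: 7/1
a_2 = 2: 20/3
a_3 = 2: 47/7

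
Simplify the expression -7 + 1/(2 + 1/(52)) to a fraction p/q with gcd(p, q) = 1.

-683/105

Work from the innermost term outward:
Start with 52.
2 + 1/(52/1) = 2 + 1/52 = 105/52
-7 + 1/(105/52) = -7 + 52/105 = -683/105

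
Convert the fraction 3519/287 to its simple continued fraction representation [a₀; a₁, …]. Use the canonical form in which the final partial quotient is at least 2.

Run the Euclidean algorithm, recording each quotient:
⌊3519/287⌋ = 12, remainder 75
⌊287/75⌋ = 3, remainder 62
⌊75/62⌋ = 1, remainder 13
⌊62/13⌋ = 4, remainder 10
⌊13/10⌋ = 1, remainder 3
⌊10/3⌋ = 3, remainder 1
⌊3/1⌋ = 3, remainder 0

[12; 3, 1, 4, 1, 3, 3]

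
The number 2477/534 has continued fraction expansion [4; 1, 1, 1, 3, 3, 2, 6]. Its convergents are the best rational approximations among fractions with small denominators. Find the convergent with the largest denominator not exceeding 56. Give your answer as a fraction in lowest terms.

a_0 = 4: 4/1  (≤ bound)
a_1 = 1: 5/1  (≤ bound)
a_2 = 1: 9/2  (≤ bound)
a_3 = 1: 14/3  (≤ bound)
a_4 = 3: 51/11  (≤ bound)
a_5 = 3: 167/36  (≤ bound)
a_6 = 2: 385/83  (> 56, stop)

167/36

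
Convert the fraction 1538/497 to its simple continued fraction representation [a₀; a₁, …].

⌊1538/497⌋ = 3, remainder 47
⌊497/47⌋ = 10, remainder 27
⌊47/27⌋ = 1, remainder 20
⌊27/20⌋ = 1, remainder 7
⌊20/7⌋ = 2, remainder 6
⌊7/6⌋ = 1, remainder 1
⌊6/1⌋ = 6, remainder 0

[3; 10, 1, 1, 2, 1, 6]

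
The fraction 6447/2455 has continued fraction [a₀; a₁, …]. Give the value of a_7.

6447 ÷ 2455 → quotient 2, remainder 1537
2455 ÷ 1537 → quotient 1, remainder 918
1537 ÷ 918 → quotient 1, remainder 619
918 ÷ 619 → quotient 1, remainder 299
619 ÷ 299 → quotient 2, remainder 21
299 ÷ 21 → quotient 14, remainder 5
21 ÷ 5 → quotient 4, remainder 1
5 ÷ 1 → quotient 5, remainder 0

5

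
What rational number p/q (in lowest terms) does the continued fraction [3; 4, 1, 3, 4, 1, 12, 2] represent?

8545/2662

a_0 = 3: 3/1
a_1 = 4: 13/4
a_2 = 1: 16/5
a_3 = 3: 61/19
a_4 = 4: 260/81
a_5 = 1: 321/100
a_6 = 12: 4112/1281
a_7 = 2: 8545/2662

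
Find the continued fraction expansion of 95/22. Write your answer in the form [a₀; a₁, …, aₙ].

[4; 3, 7]

Repeatedly divide and take the remainder:
⌊95/22⌋ = 4, remainder 7
⌊22/7⌋ = 3, remainder 1
⌊7/1⌋ = 7, remainder 0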